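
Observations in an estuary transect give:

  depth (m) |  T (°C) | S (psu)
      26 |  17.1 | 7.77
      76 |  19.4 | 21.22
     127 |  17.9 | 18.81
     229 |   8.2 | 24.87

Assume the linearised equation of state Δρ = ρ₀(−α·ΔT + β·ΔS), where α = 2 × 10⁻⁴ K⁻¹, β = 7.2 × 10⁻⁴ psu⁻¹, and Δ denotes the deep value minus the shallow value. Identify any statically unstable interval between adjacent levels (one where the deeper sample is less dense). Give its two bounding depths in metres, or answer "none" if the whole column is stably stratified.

Evaluate Δρ/ρ₀ = −αΔT + βΔS across each adjacent pair:
  26–76 m: −αΔT+βΔS = −(2 × 10⁻⁴)(+2.3)+(7.2 × 10⁻⁴)(+13.45) = 9.2 × 10⁻³ → stable
  76–127 m: −αΔT+βΔS = −(2 × 10⁻⁴)(-1.5)+(7.2 × 10⁻⁴)(-2.41) = -1.4 × 10⁻³ → UNSTABLE
  127–229 m: −αΔT+βΔS = −(2 × 10⁻⁴)(-9.7)+(7.2 × 10⁻⁴)(+6.06) = 6.3 × 10⁻³ → stable
The 76–127 m interval has Δρ < 0: lighter water underlies denser water.

76–127 m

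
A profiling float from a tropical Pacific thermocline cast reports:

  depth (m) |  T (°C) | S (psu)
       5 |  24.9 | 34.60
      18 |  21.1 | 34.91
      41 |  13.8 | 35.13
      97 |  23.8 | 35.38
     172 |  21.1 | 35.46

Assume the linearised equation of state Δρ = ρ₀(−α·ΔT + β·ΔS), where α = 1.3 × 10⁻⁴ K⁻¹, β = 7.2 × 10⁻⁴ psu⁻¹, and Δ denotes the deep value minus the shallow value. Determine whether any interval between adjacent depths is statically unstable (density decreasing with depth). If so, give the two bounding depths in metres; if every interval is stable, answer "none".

41–97 m

Evaluate Δρ/ρ₀ = −αΔT + βΔS across each adjacent pair:
  5–18 m: −αΔT+βΔS = −(1.3 × 10⁻⁴)(-3.8)+(7.2 × 10⁻⁴)(+0.31) = 7.2 × 10⁻⁴ → stable
  18–41 m: −αΔT+βΔS = −(1.3 × 10⁻⁴)(-7.3)+(7.2 × 10⁻⁴)(+0.22) = 1.1 × 10⁻³ → stable
  41–97 m: −αΔT+βΔS = −(1.3 × 10⁻⁴)(+10.0)+(7.2 × 10⁻⁴)(+0.25) = -1.1 × 10⁻³ → UNSTABLE
  97–172 m: −αΔT+βΔS = −(1.3 × 10⁻⁴)(-2.7)+(7.2 × 10⁻⁴)(+0.08) = 4.1 × 10⁻⁴ → stable
The 41–97 m interval has Δρ < 0: lighter water underlies denser water.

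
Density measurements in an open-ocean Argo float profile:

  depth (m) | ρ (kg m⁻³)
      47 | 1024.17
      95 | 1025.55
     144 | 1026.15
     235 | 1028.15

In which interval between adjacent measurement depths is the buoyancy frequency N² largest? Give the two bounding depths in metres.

Compute the density gradient over each adjacent pair:
  47–95 m: Δρ/Δz = 1.38/48 = 0.029 kg m⁻⁴
  95–144 m: Δρ/Δz = 0.60/49 = 0.012 kg m⁻⁴
  144–235 m: Δρ/Δz = 2.00/91 = 0.022 kg m⁻⁴
The largest gradient is in the 47–95 m interval — the pycnocline.

47–95 m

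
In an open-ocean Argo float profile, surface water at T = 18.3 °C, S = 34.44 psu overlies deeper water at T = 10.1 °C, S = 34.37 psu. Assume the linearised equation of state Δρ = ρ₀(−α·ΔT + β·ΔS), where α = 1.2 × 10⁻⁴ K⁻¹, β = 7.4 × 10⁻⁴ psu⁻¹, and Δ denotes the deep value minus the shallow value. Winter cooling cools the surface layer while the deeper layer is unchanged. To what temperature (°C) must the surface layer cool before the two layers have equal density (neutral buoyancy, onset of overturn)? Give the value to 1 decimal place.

10.5 °C

Neutral buoyancy requires Δρ = 0, i.e. −α(T_deep − T_surf′) + β(S_deep − S_surf) = 0.
T_surf′ = T_deep − (β/α)·ΔS = 10.1 − (7.4 × 10⁻⁴/1.2 × 10⁻⁴)·(-0.07) = 10.532 °C.
Cooling required: 18.3 − (10.532) = 7.768 °C.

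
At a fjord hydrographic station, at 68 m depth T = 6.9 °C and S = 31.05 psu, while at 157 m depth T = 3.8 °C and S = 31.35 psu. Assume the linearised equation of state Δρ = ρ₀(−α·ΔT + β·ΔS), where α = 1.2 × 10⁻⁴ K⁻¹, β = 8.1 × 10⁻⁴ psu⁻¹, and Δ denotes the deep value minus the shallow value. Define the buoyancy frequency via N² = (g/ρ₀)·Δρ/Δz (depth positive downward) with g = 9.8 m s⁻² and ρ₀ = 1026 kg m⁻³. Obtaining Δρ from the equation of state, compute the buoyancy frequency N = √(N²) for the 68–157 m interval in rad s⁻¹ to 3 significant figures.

ΔT = -3.1 K, ΔS = +0.30 psu (deep − shallow).
Δρ/ρ₀ = −αΔT + βΔS = 3.72 × 10⁻⁴ + 2.43 × 10⁻⁴ = 6.15 × 10⁻⁴, so Δρ ≈ 0.6310 kg m⁻³.
N² = (g/ρ₀)·Δρ/Δz = g·(Δρ/ρ₀)/Δz = 9.8 × 6.15 × 10⁻⁴ / 89 = 6.7719 × 10⁻⁵ s⁻².
N = √(6.7719 × 10⁻⁵) = 8.2292 × 10⁻³ rad s⁻¹ ≈ 8.23 × 10⁻³ rad s⁻¹.

8.23 × 10⁻³ rad s⁻¹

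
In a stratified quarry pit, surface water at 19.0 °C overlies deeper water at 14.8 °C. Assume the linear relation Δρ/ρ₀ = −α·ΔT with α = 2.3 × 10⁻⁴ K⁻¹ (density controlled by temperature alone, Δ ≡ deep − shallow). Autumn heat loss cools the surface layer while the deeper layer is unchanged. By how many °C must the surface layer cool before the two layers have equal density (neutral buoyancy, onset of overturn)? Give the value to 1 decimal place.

With temperature the only control, equal density requires T_surf′ = T_deep.
T_surf′ = 14.8 °C.
Cooling required: 19.0 − 14.8 = 4.2 °C.

4.2 °C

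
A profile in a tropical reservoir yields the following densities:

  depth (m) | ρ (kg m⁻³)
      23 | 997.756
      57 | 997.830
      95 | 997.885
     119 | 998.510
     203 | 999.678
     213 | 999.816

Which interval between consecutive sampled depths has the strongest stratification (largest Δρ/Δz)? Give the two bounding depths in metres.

Compute the density gradient over each adjacent pair:
  23–57 m: Δρ/Δz = 0.074/34 = 2.2 × 10⁻³ kg m⁻⁴
  57–95 m: Δρ/Δz = 0.055/38 = 1.4 × 10⁻³ kg m⁻⁴
  95–119 m: Δρ/Δz = 0.625/24 = 0.026 kg m⁻⁴
  119–203 m: Δρ/Δz = 1.168/84 = 0.014 kg m⁻⁴
  203–213 m: Δρ/Δz = 0.138/10 = 0.014 kg m⁻⁴
The largest gradient is in the 95–119 m interval — the pycnocline.

95–119 m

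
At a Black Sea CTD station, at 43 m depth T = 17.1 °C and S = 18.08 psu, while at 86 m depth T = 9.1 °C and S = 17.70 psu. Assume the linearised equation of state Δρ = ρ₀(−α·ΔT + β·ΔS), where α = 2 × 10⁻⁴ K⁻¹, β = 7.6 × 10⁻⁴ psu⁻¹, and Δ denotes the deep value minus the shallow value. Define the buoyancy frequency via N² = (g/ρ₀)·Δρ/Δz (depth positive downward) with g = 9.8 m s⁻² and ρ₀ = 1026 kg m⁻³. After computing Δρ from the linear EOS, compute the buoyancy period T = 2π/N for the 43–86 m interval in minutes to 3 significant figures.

6.06 min

ΔT = -8.0 K, ΔS = -0.38 psu (deep − shallow).
Δρ/ρ₀ = −αΔT + βΔS = 1.60 × 10⁻³ − 2.888 × 10⁻⁴ = 1.3112 × 10⁻³, so Δρ ≈ 1.345 kg m⁻³.
N² = (g/ρ₀)·Δρ/Δz = g·(Δρ/ρ₀)/Δz = 9.8 × 1.3112 × 10⁻³ / 43 = 2.9883 × 10⁻⁴ s⁻².
N = √(2.9883 × 10⁻⁴) = 0.017287 rad s⁻¹ → T = 2π/N = 363.46 s = 6.0577 min ≈ 6.06 min.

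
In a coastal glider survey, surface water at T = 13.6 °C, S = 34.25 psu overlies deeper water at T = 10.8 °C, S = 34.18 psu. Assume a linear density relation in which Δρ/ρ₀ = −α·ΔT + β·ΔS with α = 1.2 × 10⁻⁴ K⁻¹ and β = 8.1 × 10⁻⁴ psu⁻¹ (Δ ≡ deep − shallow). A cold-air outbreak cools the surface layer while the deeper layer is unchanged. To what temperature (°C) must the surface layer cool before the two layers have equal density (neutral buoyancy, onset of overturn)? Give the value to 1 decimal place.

11.3 °C

Neutral buoyancy requires Δρ = 0, i.e. −α(T_deep − T_surf′) + β(S_deep − S_surf) = 0.
T_surf′ = T_deep − (β/α)·ΔS = 10.8 − (8.1 × 10⁻⁴/1.2 × 10⁻⁴)·(-0.07) = 11.273 °C.
Cooling required: 13.6 − (11.273) = 2.327 °C.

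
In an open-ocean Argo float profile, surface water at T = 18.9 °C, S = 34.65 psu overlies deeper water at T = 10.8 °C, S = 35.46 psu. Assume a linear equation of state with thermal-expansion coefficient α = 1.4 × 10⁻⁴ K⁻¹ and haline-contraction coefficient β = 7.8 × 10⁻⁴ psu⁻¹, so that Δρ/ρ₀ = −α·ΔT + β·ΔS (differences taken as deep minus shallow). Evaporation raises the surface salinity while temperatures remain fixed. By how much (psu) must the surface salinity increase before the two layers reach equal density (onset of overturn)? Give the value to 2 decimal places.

2.26 psu

Neutral buoyancy requires −α(T_deep − T_surf) + β(S_deep − S_surf′) = 0.
S_surf′ = S_deep − (α/β)·ΔT = 35.46 − (1.4 × 10⁻⁴/7.8 × 10⁻⁴)·(-8.1) = 36.9138 psu.
Increase required: 36.9138 − 34.65 = 2.2638 psu.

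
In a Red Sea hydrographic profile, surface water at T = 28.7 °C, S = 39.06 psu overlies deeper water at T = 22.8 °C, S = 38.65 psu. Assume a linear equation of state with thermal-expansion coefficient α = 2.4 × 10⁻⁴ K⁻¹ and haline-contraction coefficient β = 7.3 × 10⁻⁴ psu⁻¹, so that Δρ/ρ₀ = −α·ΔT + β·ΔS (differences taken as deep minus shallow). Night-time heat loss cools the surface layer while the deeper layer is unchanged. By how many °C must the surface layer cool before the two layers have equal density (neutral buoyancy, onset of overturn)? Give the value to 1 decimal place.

Neutral buoyancy requires Δρ = 0, i.e. −α(T_deep − T_surf′) + β(S_deep − S_surf) = 0.
T_surf′ = T_deep − (β/α)·ΔS = 22.8 − (7.3 × 10⁻⁴/2.4 × 10⁻⁴)·(-0.41) = 24.047 °C.
Cooling required: 28.7 − (24.047) = 4.653 °C.

4.7 °C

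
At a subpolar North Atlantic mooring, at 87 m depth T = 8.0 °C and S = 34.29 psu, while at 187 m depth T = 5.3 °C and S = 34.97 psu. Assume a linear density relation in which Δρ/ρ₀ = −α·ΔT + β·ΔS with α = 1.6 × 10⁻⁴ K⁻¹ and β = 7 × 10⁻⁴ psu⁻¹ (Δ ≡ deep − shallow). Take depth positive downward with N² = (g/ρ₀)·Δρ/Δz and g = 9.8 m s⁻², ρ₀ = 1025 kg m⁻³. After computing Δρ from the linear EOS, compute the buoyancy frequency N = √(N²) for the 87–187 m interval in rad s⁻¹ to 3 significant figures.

9.43 × 10⁻³ rad s⁻¹

ΔT = -2.7 K, ΔS = +0.68 psu (deep − shallow).
Δρ/ρ₀ = −αΔT + βΔS = 4.32 × 10⁻⁴ + 4.76 × 10⁻⁴ = 9.08 × 10⁻⁴, so Δρ ≈ 0.9307 kg m⁻³.
N² = (g/ρ₀)·Δρ/Δz = g·(Δρ/ρ₀)/Δz = 9.8 × 9.08 × 10⁻⁴ / 100 = 8.8984 × 10⁻⁵ s⁻².
N = √(8.8984 × 10⁻⁵) = 9.4331 × 10⁻³ rad s⁻¹ ≈ 9.43 × 10⁻³ rad s⁻¹.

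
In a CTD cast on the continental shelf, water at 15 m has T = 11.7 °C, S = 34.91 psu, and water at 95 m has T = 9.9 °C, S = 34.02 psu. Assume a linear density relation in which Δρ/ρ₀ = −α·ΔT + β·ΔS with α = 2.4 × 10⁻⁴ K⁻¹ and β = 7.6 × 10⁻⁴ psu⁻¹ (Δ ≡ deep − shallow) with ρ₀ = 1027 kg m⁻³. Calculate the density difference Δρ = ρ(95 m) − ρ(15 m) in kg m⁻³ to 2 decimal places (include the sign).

ΔT = -1.8 K, ΔS = -0.89 psu (deep − shallow).
Δρ/ρ₀ = −(2.4 × 10⁻⁴)(-1.8) + (7.6 × 10⁻⁴)(-0.89) = -2.444 × 10⁻⁴.
Δρ = 1027 × (-2.444 × 10⁻⁴) = -0.25 kg m⁻³.
Negative Δρ: lighter below, statically unstable.

-0.25 kg m⁻³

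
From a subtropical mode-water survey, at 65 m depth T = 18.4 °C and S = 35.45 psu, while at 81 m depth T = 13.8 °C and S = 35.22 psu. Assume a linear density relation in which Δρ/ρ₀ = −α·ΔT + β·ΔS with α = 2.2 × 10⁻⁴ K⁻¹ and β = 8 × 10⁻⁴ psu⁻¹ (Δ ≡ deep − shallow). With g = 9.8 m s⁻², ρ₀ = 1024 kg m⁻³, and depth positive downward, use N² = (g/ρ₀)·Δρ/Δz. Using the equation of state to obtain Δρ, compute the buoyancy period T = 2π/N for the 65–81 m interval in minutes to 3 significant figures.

ΔT = -4.6 K, ΔS = -0.23 psu (deep − shallow).
Δρ/ρ₀ = −αΔT + βΔS = 1.012 × 10⁻³ − 1.84 × 10⁻⁴ = 8.28 × 10⁻⁴, so Δρ ≈ 0.8479 kg m⁻³.
N² = (g/ρ₀)·Δρ/Δz = g·(Δρ/ρ₀)/Δz = 9.8 × 8.28 × 10⁻⁴ / 16 = 5.0715 × 10⁻⁴ s⁻².
N = √(5.0715 × 10⁻⁴) = 0.022520 rad s⁻¹ → T = 2π/N = 279.00 s = 4.6500 min ≈ 4.65 min.

4.65 min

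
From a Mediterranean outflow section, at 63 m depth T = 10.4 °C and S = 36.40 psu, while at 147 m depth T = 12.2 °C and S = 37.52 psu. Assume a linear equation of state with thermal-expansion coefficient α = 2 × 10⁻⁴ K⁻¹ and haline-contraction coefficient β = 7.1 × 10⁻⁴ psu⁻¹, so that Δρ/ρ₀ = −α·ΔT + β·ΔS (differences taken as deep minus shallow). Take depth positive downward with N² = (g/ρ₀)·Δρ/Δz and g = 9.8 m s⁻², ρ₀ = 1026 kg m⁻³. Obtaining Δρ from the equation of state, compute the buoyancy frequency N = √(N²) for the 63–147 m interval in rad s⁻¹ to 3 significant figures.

ΔT = +1.8 K, ΔS = +1.12 psu (deep − shallow).
Δρ/ρ₀ = −αΔT + βΔS = -3.60 × 10⁻⁴ + 7.952 × 10⁻⁴ = 4.352 × 10⁻⁴, so Δρ ≈ 0.4465 kg m⁻³.
N² = (g/ρ₀)·Δρ/Δz = g·(Δρ/ρ₀)/Δz = 9.8 × 4.352 × 10⁻⁴ / 84 = 5.0773 × 10⁻⁵ s⁻².
N = √(5.0773 × 10⁻⁵) = 7.1255 × 10⁻³ rad s⁻¹ ≈ 7.13 × 10⁻³ rad s⁻¹.

7.13 × 10⁻³ rad s⁻¹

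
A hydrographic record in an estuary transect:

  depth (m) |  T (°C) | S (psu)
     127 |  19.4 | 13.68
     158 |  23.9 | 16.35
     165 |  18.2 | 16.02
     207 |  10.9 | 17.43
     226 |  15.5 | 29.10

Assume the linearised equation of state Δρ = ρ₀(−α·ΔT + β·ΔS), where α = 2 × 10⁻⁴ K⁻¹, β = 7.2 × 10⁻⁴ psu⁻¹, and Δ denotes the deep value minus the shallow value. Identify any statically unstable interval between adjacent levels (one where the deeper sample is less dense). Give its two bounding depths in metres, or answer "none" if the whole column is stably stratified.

Evaluate Δρ/ρ₀ = −αΔT + βΔS across each adjacent pair:
  127–158 m: −αΔT+βΔS = −(2 × 10⁻⁴)(+4.5)+(7.2 × 10⁻⁴)(+2.67) = 1.0 × 10⁻³ → stable
  158–165 m: −αΔT+βΔS = −(2 × 10⁻⁴)(-5.7)+(7.2 × 10⁻⁴)(-0.33) = 9.0 × 10⁻⁴ → stable
  165–207 m: −αΔT+βΔS = −(2 × 10⁻⁴)(-7.3)+(7.2 × 10⁻⁴)(+1.41) = 2.5 × 10⁻³ → stable
  207–226 m: −αΔT+βΔS = −(2 × 10⁻⁴)(+4.6)+(7.2 × 10⁻⁴)(+11.67) = 7.5 × 10⁻³ → stable
Every interval has Δρ > 0: the column is stably stratified throughout.

none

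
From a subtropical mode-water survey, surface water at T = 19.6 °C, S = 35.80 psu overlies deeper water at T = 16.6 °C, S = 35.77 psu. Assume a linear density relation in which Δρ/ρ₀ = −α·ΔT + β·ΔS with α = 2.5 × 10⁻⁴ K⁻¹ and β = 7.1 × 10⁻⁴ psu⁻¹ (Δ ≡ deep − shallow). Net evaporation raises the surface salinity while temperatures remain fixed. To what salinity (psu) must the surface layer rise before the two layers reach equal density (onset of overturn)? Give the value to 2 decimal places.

Neutral buoyancy requires −α(T_deep − T_surf) + β(S_deep − S_surf′) = 0.
S_surf′ = S_deep − (α/β)·ΔT = 35.77 − (2.5 × 10⁻⁴/7.1 × 10⁻⁴)·(-3.0) = 36.8263 psu.
Increase required: 36.8263 − 35.80 = 1.0263 psu.

36.83 psu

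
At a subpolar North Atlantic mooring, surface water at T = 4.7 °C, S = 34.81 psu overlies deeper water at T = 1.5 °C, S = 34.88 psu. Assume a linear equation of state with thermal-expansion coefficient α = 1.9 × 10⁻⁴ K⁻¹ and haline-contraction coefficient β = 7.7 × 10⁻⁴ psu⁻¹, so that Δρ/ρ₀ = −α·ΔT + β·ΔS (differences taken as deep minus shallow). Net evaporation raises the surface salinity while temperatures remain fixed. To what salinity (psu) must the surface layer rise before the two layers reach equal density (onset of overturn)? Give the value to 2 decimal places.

35.67 psu

Neutral buoyancy requires −α(T_deep − T_surf) + β(S_deep − S_surf′) = 0.
S_surf′ = S_deep − (α/β)·ΔT = 34.88 − (1.9 × 10⁻⁴/7.7 × 10⁻⁴)·(-3.2) = 35.6696 psu.
Increase required: 35.6696 − 34.81 = 0.8596 psu.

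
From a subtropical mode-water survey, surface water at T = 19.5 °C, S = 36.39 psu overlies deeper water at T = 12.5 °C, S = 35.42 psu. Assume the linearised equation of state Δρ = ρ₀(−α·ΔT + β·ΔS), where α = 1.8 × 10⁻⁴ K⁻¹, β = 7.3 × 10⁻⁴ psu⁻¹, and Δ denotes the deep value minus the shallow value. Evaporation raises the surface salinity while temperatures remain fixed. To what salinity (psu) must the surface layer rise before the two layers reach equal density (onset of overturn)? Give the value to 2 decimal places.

37.15 psu

Neutral buoyancy requires −α(T_deep − T_surf) + β(S_deep − S_surf′) = 0.
S_surf′ = S_deep − (α/β)·ΔT = 35.42 − (1.8 × 10⁻⁴/7.3 × 10⁻⁴)·(-7.0) = 37.1460 psu.
Increase required: 37.1460 − 36.39 = 0.7560 psu.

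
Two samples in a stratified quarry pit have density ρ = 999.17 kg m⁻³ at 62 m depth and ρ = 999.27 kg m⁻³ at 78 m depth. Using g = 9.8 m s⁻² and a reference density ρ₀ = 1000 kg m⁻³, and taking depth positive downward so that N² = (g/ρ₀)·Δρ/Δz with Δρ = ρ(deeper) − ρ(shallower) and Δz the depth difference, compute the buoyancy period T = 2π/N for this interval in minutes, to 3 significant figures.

13.4 min

Δρ = 999.27 − 999.17 = 0.10 kg m⁻³ over Δz = 78 − 62 = 16 m.
N² = (9.8/1000) × (0.10/16) = 6.1250 × 10⁻⁵ s⁻².
N = √(6.1250 × 10⁻⁵) = 7.8262 × 10⁻³ rad s⁻¹, so T = 2π/N = 802.84 s = 13.381 min ≈ 13.4 min.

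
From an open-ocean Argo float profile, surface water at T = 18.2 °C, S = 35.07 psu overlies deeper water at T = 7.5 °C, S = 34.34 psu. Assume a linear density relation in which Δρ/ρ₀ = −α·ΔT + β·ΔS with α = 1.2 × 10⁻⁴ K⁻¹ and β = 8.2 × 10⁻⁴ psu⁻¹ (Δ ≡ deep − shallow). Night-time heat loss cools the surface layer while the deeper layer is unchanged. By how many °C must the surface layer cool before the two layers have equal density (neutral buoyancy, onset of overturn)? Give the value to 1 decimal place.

Neutral buoyancy requires Δρ = 0, i.e. −α(T_deep − T_surf′) + β(S_deep − S_surf) = 0.
T_surf′ = T_deep − (β/α)·ΔS = 7.5 − (8.2 × 10⁻⁴/1.2 × 10⁻⁴)·(-0.73) = 12.488 °C.
Cooling required: 18.2 − (12.488) = 5.712 °C.

5.7 °C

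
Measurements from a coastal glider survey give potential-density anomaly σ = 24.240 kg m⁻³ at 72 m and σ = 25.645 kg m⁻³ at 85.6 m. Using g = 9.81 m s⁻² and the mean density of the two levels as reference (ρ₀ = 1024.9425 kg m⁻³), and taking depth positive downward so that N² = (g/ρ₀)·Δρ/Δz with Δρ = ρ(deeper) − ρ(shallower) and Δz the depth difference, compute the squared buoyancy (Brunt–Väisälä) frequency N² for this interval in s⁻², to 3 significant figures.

9.89 × 10⁻⁴ s⁻²

Δρ = 1025.645 − 1024.240 = 1.405 kg m⁻³ over Δz = 85.6 − 72 = 13.6 m.
N² = (9.81/1024.9425) × (1.405/13.6) = 9.8880 × 10⁻⁴ s⁻² ≈ 9.89 × 10⁻⁴ s⁻².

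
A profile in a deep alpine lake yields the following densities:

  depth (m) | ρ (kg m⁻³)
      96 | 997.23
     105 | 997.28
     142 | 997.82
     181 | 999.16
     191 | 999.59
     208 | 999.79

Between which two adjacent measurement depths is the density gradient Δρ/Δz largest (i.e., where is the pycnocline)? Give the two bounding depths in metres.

Compute the density gradient over each adjacent pair:
  96–105 m: Δρ/Δz = 0.05/9 = 5.6 × 10⁻³ kg m⁻⁴
  105–142 m: Δρ/Δz = 0.54/37 = 0.015 kg m⁻⁴
  142–181 m: Δρ/Δz = 1.34/39 = 0.034 kg m⁻⁴
  181–191 m: Δρ/Δz = 0.43/10 = 0.043 kg m⁻⁴
  191–208 m: Δρ/Δz = 0.20/17 = 0.012 kg m⁻⁴
The largest gradient is in the 181–191 m interval — the pycnocline.

181–191 m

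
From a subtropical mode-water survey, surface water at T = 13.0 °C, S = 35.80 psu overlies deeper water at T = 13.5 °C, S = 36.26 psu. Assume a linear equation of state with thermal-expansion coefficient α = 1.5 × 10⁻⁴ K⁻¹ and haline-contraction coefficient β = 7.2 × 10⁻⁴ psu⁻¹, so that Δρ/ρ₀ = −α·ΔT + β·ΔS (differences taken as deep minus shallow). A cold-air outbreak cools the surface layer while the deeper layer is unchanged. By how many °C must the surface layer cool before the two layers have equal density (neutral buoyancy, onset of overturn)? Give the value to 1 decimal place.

1.7 °C

Neutral buoyancy requires Δρ = 0, i.e. −α(T_deep − T_surf′) + β(S_deep − S_surf) = 0.
T_surf′ = T_deep − (β/α)·ΔS = 13.5 − (7.2 × 10⁻⁴/1.5 × 10⁻⁴)·(+0.46) = 11.292 °C.
Cooling required: 13.0 − (11.292) = 1.708 °C.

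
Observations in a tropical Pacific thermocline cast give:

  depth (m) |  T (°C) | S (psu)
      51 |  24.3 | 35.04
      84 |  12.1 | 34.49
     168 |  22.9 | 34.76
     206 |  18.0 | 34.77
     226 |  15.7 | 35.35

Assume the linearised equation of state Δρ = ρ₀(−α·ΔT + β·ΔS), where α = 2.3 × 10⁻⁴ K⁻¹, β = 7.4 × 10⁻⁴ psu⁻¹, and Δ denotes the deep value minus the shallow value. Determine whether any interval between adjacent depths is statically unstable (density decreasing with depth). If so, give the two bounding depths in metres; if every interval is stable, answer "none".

84–168 m

Evaluate Δρ/ρ₀ = −αΔT + βΔS across each adjacent pair:
  51–84 m: −αΔT+βΔS = −(2.3 × 10⁻⁴)(-12.2)+(7.4 × 10⁻⁴)(-0.55) = 2.4 × 10⁻³ → stable
  84–168 m: −αΔT+βΔS = −(2.3 × 10⁻⁴)(+10.8)+(7.4 × 10⁻⁴)(+0.27) = -2.3 × 10⁻³ → UNSTABLE
  168–206 m: −αΔT+βΔS = −(2.3 × 10⁻⁴)(-4.9)+(7.4 × 10⁻⁴)(+0.01) = 1.1 × 10⁻³ → stable
  206–226 m: −αΔT+βΔS = −(2.3 × 10⁻⁴)(-2.3)+(7.4 × 10⁻⁴)(+0.58) = 9.6 × 10⁻⁴ → stable
The 84–168 m interval has Δρ < 0: lighter water underlies denser water.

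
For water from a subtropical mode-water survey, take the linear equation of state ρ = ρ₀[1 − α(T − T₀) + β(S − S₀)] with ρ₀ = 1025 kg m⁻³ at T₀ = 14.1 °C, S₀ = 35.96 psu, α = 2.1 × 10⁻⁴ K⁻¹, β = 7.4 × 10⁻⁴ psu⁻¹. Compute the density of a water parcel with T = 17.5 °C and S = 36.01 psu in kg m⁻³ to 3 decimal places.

1024.306 kg m⁻³

T − T₀ = +3.4 K, S − S₀ = +0.05 psu.
Bracket = 1 − α·(+3.4) + β·(+0.05) = 1 + (-6.77 × 10⁻⁴) = 0.9993230.
ρ = 1025 × 0.9993230 = 1024.306 kg m⁻³.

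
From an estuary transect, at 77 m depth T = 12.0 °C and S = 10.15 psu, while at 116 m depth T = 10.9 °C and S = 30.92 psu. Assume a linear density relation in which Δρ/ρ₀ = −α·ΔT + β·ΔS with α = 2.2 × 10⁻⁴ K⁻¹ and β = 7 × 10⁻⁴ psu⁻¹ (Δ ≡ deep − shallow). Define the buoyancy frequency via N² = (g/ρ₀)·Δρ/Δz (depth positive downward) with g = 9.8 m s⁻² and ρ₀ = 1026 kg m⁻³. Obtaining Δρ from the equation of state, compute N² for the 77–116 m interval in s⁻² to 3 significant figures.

3.71 × 10⁻³ s⁻²

ΔT = -1.1 K, ΔS = +20.77 psu (deep − shallow).
Δρ/ρ₀ = −αΔT + βΔS = 2.42 × 10⁻⁴ + 0.014539 = 0.014781, so Δρ ≈ 15.17 kg m⁻³.
N² = (g/ρ₀)·Δρ/Δz = g·(Δρ/ρ₀)/Δz = 9.8 × 0.014781 / 39 = 3.7142 × 10⁻³ s⁻² ≈ 3.71 × 10⁻³ s⁻².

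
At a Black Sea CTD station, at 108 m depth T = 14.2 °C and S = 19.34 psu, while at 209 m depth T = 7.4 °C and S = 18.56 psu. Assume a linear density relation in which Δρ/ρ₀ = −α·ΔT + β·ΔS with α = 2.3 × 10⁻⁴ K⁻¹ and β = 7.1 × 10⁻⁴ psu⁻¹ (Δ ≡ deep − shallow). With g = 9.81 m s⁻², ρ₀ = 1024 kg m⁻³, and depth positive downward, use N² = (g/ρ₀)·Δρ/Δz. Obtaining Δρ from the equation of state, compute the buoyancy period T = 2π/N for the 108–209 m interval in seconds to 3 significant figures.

634 s

ΔT = -6.8 K, ΔS = -0.78 psu (deep − shallow).
Δρ/ρ₀ = −αΔT + βΔS = 1.564 × 10⁻³ − 5.538 × 10⁻⁴ = 1.0102 × 10⁻³, so Δρ ≈ 1.034 kg m⁻³.
N² = (g/ρ₀)·Δρ/Δz = g·(Δρ/ρ₀)/Δz = 9.81 × 1.0102 × 10⁻³ / 101 = 9.8119 × 10⁻⁵ s⁻².
N = √(9.8119 × 10⁻⁵) = 9.9055 × 10⁻³ rad s⁻¹ → T = 2π/N = 634.31 s ≈ 634 s.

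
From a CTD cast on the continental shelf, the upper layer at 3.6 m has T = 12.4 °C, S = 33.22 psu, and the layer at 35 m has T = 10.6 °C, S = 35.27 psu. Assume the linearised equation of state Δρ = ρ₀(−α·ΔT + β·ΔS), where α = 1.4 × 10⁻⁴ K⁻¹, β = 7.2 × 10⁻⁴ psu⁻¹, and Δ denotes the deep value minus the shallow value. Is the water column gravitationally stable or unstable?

stable

ΔT = 10.6 − 12.4 = -1.8 K and ΔS = 35.27 − 33.22 = +2.05 psu (deep − shallow).
−αΔT = 2.52 × 10⁻⁴; βΔS = 1.476 × 10⁻³; sum Δρ/ρ₀ = 1.728 × 10⁻³.
Δρ/ρ₀ > 0, so Δρ > 0: deeper water is denser → statically stable.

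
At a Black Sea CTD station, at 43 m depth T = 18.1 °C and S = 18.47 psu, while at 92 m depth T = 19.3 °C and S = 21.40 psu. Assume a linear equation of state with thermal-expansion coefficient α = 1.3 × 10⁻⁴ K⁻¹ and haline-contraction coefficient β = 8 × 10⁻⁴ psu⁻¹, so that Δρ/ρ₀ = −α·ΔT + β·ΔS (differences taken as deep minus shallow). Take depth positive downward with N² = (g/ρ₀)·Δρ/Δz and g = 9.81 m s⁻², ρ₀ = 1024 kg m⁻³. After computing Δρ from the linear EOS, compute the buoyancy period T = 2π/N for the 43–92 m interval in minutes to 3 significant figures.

5.00 min

ΔT = +1.2 K, ΔS = +2.93 psu (deep − shallow).
Δρ/ρ₀ = −αΔT + βΔS = -1.56 × 10⁻⁴ + 2.344 × 10⁻³ = 2.188 × 10⁻³, so Δρ ≈ 2.241 kg m⁻³.
N² = (g/ρ₀)·Δρ/Δz = g·(Δρ/ρ₀)/Δz = 9.81 × 2.188 × 10⁻³ / 49 = 4.3805 × 10⁻⁴ s⁻².
N = √(4.3805 × 10⁻⁴) = 0.020930 rad s⁻¹ → T = 2π/N = 300.20 s = 5.0033 min ≈ 5.00 min.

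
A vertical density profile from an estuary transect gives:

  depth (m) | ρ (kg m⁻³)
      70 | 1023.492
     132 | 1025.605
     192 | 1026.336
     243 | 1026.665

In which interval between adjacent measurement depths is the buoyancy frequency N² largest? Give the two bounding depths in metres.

Compute the density gradient over each adjacent pair:
  70–132 m: Δρ/Δz = 2.113/62 = 0.034 kg m⁻⁴
  132–192 m: Δρ/Δz = 0.731/60 = 0.012 kg m⁻⁴
  192–243 m: Δρ/Δz = 0.329/51 = 6.5 × 10⁻³ kg m⁻⁴
The largest gradient is in the 70–132 m interval — the pycnocline.

70–132 m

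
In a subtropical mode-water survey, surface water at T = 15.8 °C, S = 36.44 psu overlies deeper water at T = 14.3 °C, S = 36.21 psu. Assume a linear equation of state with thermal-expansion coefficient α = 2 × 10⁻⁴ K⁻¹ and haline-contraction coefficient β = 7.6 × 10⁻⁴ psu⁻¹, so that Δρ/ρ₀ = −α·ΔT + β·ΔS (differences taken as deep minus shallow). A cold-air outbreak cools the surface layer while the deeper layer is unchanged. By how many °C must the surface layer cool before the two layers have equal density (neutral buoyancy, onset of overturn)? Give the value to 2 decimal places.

0.63 °C

Neutral buoyancy requires Δρ = 0, i.e. −α(T_deep − T_surf′) + β(S_deep − S_surf) = 0.
T_surf′ = T_deep − (β/α)·ΔS = 14.3 − (7.6 × 10⁻⁴/2 × 10⁻⁴)·(-0.23) = 15.1740 °C.
Cooling required: 15.8 − (15.1740) = 0.6260 °C.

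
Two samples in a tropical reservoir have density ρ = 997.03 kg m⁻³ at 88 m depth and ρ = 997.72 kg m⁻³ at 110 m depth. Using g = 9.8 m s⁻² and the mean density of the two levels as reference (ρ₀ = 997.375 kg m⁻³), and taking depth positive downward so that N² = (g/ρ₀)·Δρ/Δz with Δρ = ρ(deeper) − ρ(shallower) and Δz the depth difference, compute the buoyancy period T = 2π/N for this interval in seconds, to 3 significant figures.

358 s

Δρ = 997.72 − 997.03 = 0.69 kg m⁻³ over Δz = 110 − 88 = 22 m.
N² = (9.8/997.375) × (0.69/22) = 3.0817 × 10⁻⁴ s⁻².
N = √(3.0817 × 10⁻⁴) = 0.017555 rad s⁻¹, so T = 2π/N = 357.91 s ≈ 358 s.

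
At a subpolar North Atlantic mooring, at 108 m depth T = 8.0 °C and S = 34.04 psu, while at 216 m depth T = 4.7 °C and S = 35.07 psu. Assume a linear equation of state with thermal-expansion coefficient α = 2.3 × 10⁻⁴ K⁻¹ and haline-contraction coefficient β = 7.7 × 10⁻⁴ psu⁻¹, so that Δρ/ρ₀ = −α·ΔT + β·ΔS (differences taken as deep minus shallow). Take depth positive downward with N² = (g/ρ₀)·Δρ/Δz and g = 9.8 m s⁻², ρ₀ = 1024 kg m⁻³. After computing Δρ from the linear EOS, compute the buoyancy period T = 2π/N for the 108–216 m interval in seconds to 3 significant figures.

ΔT = -3.3 K, ΔS = +1.03 psu (deep − shallow).
Δρ/ρ₀ = −αΔT + βΔS = 7.59 × 10⁻⁴ + 7.931 × 10⁻⁴ = 1.5521 × 10⁻³, so Δρ ≈ 1.589 kg m⁻³.
N² = (g/ρ₀)·Δρ/Δz = g·(Δρ/ρ₀)/Δz = 9.8 × 1.5521 × 10⁻³ / 108 = 1.4084 × 10⁻⁴ s⁻².
N = √(1.4084 × 10⁻⁴) = 0.011868 rad s⁻¹ → T = 2π/N = 529.42 s ≈ 529 s.

529 s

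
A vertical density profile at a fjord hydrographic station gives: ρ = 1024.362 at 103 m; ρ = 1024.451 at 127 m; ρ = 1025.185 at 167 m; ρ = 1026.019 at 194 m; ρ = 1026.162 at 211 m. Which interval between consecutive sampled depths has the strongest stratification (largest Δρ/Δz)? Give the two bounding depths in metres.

Compute the density gradient over each adjacent pair:
  103–127 m: Δρ/Δz = 0.089/24 = 3.7 × 10⁻³ kg m⁻⁴
  127–167 m: Δρ/Δz = 0.734/40 = 0.018 kg m⁻⁴
  167–194 m: Δρ/Δz = 0.834/27 = 0.031 kg m⁻⁴
  194–211 m: Δρ/Δz = 0.143/17 = 8.4 × 10⁻³ kg m⁻⁴
The largest gradient is in the 167–194 m interval — the pycnocline.

167–194 m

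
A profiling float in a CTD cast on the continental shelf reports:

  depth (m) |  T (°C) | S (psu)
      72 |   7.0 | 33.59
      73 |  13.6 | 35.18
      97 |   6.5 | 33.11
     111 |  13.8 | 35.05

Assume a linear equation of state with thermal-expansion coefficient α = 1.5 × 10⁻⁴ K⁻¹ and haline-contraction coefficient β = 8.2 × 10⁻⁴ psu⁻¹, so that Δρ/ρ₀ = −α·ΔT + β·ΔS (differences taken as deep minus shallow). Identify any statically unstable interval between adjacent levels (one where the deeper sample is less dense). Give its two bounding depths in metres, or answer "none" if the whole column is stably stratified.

Evaluate Δρ/ρ₀ = −αΔT + βΔS across each adjacent pair:
  72–73 m: −αΔT+βΔS = −(1.5 × 10⁻⁴)(+6.6)+(8.2 × 10⁻⁴)(+1.59) = 3.1 × 10⁻⁴ → stable
  73–97 m: −αΔT+βΔS = −(1.5 × 10⁻⁴)(-7.1)+(8.2 × 10⁻⁴)(-2.07) = -6.3 × 10⁻⁴ → UNSTABLE
  97–111 m: −αΔT+βΔS = −(1.5 × 10⁻⁴)(+7.3)+(8.2 × 10⁻⁴)(+1.94) = 5.0 × 10⁻⁴ → stable
The 73–97 m interval has Δρ < 0: lighter water underlies denser water.

73–97 m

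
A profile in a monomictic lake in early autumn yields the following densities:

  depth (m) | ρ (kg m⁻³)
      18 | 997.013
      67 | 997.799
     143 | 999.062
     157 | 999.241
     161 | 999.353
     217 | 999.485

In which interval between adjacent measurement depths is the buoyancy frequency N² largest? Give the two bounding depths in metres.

Compute the density gradient over each adjacent pair:
  18–67 m: Δρ/Δz = 0.786/49 = 0.016 kg m⁻⁴
  67–143 m: Δρ/Δz = 1.263/76 = 0.017 kg m⁻⁴
  143–157 m: Δρ/Δz = 0.179/14 = 0.013 kg m⁻⁴
  157–161 m: Δρ/Δz = 0.112/4 = 0.028 kg m⁻⁴
  161–217 m: Δρ/Δz = 0.132/56 = 2.4 × 10⁻³ kg m⁻⁴
The largest gradient is in the 157–161 m interval — the pycnocline.

157–161 m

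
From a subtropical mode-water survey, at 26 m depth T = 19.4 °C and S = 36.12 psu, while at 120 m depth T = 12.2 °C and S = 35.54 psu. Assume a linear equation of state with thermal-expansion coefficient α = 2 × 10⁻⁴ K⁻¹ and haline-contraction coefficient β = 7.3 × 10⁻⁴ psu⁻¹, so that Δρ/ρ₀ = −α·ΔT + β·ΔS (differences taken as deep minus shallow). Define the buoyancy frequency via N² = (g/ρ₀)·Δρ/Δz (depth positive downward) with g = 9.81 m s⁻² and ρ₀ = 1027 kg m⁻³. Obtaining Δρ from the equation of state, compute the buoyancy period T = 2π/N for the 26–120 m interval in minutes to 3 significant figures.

10.2 min

ΔT = -7.2 K, ΔS = -0.58 psu (deep − shallow).
Δρ/ρ₀ = −αΔT + βΔS = 1.44 × 10⁻³ − 4.234 × 10⁻⁴ = 1.0166 × 10⁻³, so Δρ ≈ 1.044 kg m⁻³.
N² = (g/ρ₀)·Δρ/Δz = g·(Δρ/ρ₀)/Δz = 9.81 × 1.0166 × 10⁻³ / 94 = 1.0609 × 10⁻⁴ s⁻².
N = √(1.0609 × 10⁻⁴) = 0.010300 rad s⁻¹ → T = 2π/N = 610.02 s = 10.167 min ≈ 10.2 min.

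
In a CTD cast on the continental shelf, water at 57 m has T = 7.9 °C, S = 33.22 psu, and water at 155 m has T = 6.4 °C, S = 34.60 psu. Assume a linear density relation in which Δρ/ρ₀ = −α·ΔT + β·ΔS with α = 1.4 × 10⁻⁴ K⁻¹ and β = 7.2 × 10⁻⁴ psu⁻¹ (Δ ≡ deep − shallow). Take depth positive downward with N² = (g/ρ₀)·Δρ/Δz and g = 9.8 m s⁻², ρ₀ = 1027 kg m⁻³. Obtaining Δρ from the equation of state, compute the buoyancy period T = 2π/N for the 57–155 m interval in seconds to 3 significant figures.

ΔT = -1.5 K, ΔS = +1.38 psu (deep − shallow).
Δρ/ρ₀ = −αΔT + βΔS = 2.10 × 10⁻⁴ + 9.936 × 10⁻⁴ = 1.2036 × 10⁻³, so Δρ ≈ 1.236 kg m⁻³.
N² = (g/ρ₀)·Δρ/Δz = g·(Δρ/ρ₀)/Δz = 9.8 × 1.2036 × 10⁻³ / 98 = 1.2036 × 10⁻⁴ s⁻².
N = √(1.2036 × 10⁻⁴) = 0.010971 rad s⁻¹ → T = 2π/N = 572.71 s ≈ 573 s.

573 s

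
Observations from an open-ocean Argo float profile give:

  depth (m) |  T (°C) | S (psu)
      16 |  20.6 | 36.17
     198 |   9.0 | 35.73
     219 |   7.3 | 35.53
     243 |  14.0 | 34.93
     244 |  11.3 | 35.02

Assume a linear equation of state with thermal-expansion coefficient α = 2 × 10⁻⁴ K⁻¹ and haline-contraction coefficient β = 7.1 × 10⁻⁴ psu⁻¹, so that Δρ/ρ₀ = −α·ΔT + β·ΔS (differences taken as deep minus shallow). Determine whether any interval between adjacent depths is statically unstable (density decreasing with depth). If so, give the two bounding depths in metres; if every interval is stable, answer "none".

Evaluate Δρ/ρ₀ = −αΔT + βΔS across each adjacent pair:
  16–198 m: −αΔT+βΔS = −(2 × 10⁻⁴)(-11.6)+(7.1 × 10⁻⁴)(-0.44) = 2.0 × 10⁻³ → stable
  198–219 m: −αΔT+βΔS = −(2 × 10⁻⁴)(-1.7)+(7.1 × 10⁻⁴)(-0.20) = 2.0 × 10⁻⁴ → stable
  219–243 m: −αΔT+βΔS = −(2 × 10⁻⁴)(+6.7)+(7.1 × 10⁻⁴)(-0.60) = -1.8 × 10⁻³ → UNSTABLE
  243–244 m: −αΔT+βΔS = −(2 × 10⁻⁴)(-2.7)+(7.1 × 10⁻⁴)(+0.09) = 6.0 × 10⁻⁴ → stable
The 219–243 m interval has Δρ < 0: lighter water underlies denser water.

219–243 m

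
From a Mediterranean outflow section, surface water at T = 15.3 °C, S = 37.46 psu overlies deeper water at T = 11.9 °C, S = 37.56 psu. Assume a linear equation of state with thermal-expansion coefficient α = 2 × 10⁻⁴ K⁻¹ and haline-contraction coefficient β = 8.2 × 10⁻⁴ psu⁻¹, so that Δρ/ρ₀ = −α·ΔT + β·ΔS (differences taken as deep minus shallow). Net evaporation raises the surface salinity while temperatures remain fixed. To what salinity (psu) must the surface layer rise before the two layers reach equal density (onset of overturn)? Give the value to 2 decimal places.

38.39 psu

Neutral buoyancy requires −α(T_deep − T_surf) + β(S_deep − S_surf′) = 0.
S_surf′ = S_deep − (α/β)·ΔT = 37.56 − (2 × 10⁻⁴/8.2 × 10⁻⁴)·(-3.4) = 38.3893 psu.
Increase required: 38.3893 − 37.46 = 0.9293 psu.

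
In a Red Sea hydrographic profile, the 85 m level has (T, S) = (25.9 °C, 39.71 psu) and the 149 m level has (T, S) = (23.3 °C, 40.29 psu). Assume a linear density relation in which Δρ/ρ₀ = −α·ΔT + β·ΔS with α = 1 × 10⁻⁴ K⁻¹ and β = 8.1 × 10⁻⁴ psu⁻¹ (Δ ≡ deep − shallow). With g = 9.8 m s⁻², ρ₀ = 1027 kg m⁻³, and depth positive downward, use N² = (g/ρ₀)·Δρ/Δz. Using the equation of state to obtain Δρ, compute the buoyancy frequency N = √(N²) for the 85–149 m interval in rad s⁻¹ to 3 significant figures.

ΔT = -2.6 K, ΔS = +0.58 psu (deep − shallow).
Δρ/ρ₀ = −αΔT + βΔS = 2.60 × 10⁻⁴ + 4.698 × 10⁻⁴ = 7.298 × 10⁻⁴, so Δρ ≈ 0.7495 kg m⁻³.
N² = (g/ρ₀)·Δρ/Δz = g·(Δρ/ρ₀)/Δz = 9.8 × 7.298 × 10⁻⁴ / 64 = 1.1175 × 10⁻⁴ s⁻².
N = √(1.1175 × 10⁻⁴) = 0.010571 rad s⁻¹ ≈ 0.0106 rad s⁻¹.

0.0106 rad s⁻¹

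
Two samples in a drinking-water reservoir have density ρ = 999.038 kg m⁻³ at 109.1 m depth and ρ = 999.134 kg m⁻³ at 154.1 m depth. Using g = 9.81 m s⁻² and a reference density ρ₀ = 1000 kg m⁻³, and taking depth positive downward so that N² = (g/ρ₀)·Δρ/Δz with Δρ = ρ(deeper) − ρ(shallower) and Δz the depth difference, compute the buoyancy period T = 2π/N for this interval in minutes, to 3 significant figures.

22.9 min

Δρ = 999.134 − 999.038 = 0.096 kg m⁻³ over Δz = 154.1 − 109.1 = 45 m.
N² = (9.81/1000) × (0.096/45) = 2.0928 × 10⁻⁵ s⁻².
N = √(2.0928 × 10⁻⁵) = 4.5747 × 10⁻³ rad s⁻¹, so T = 2π/N = 1.3735 × 10³ s = 22.892 min ≈ 22.9 min.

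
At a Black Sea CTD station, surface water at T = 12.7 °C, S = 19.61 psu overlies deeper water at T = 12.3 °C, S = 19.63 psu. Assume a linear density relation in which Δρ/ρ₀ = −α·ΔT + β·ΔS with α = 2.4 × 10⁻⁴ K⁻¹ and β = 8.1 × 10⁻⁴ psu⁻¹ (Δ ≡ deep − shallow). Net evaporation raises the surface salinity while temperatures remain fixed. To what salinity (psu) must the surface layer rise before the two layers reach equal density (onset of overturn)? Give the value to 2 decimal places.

19.75 psu

Neutral buoyancy requires −α(T_deep − T_surf) + β(S_deep − S_surf′) = 0.
S_surf′ = S_deep − (α/β)·ΔT = 19.63 − (2.4 × 10⁻⁴/8.1 × 10⁻⁴)·(-0.4) = 19.7485 psu.
Increase required: 19.7485 − 19.61 = 0.1385 psu.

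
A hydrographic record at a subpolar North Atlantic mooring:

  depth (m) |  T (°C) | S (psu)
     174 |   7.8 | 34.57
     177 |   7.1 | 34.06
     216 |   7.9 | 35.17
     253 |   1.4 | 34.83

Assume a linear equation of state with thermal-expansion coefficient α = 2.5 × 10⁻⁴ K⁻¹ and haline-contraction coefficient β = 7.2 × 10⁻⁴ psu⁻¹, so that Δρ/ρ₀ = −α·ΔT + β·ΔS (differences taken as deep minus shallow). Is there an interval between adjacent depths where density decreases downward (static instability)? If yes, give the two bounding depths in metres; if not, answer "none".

Evaluate Δρ/ρ₀ = −αΔT + βΔS across each adjacent pair:
  174–177 m: −αΔT+βΔS = −(2.5 × 10⁻⁴)(-0.7)+(7.2 × 10⁻⁴)(-0.51) = -1.9 × 10⁻⁴ → UNSTABLE
  177–216 m: −αΔT+βΔS = −(2.5 × 10⁻⁴)(+0.8)+(7.2 × 10⁻⁴)(+1.11) = 6.0 × 10⁻⁴ → stable
  216–253 m: −αΔT+βΔS = −(2.5 × 10⁻⁴)(-6.5)+(7.2 × 10⁻⁴)(-0.34) = 1.4 × 10⁻³ → stable
The 174–177 m interval has Δρ < 0: lighter water underlies denser water.

174–177 m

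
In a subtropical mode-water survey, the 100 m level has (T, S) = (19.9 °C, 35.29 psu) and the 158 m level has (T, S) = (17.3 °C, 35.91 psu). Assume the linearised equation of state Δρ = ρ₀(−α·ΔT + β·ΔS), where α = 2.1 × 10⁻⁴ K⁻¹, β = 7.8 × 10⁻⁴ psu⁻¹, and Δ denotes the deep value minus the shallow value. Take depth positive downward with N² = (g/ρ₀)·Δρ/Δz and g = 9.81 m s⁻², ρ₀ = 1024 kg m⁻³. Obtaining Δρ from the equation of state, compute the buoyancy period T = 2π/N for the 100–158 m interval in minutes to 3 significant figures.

7.94 min

ΔT = -2.6 K, ΔS = +0.62 psu (deep − shallow).
Δρ/ρ₀ = −αΔT + βΔS = 5.46 × 10⁻⁴ + 4.836 × 10⁻⁴ = 1.0296 × 10⁻³, so Δρ ≈ 1.054 kg m⁻³.
N² = (g/ρ₀)·Δρ/Δz = g·(Δρ/ρ₀)/Δz = 9.81 × 1.0296 × 10⁻³ / 58 = 1.7414 × 10⁻⁴ s⁻².
N = √(1.7414 × 10⁻⁴) = 0.013196 rad s⁻¹ → T = 2π/N = 476.14 s = 7.9357 min ≈ 7.94 min.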